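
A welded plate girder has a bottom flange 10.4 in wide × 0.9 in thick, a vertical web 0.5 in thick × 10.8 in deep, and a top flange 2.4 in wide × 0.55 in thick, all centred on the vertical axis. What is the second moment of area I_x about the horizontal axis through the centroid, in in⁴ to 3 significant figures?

I_x ≈ 277 in⁴

Break the section into simple shapes (no overlaps), measuring from the bottom-left corner of the bounding box.
Bottom plate: 10.4 × 0.9, A = 9.36 in², y = 0.45 in, Ī = 0.6318 in⁴.
Web plate: 0.5 × 10.8, A = 5.4 in², y = 6.3 in, Ī = 52.488 in⁴.
Top plate: 2.4 × 0.55, A = 1.32 in², y = 11.975 in, Ī = 0.033275 in⁴.
Centroid: ȳ = ΣA·y / ΣA = 3.3606 in.
Transfer each piece to the horizontal axis through the centroid using Ī + A·d² with d = y − 3.3606:
  bottom plate: d = -2.9106 in → contributes +79.928 in⁴
  web plate: d = 2.9394 in → contributes +99.143 in⁴
  top plate: d = 8.6144 in → contributes +97.987 in⁴
Total I = 277.06 in⁴.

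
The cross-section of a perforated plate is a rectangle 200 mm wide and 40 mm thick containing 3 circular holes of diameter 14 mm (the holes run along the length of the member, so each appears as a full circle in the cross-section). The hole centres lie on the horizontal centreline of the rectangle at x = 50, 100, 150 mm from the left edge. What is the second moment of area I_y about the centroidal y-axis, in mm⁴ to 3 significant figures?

I_y ≈ 2.59 × 10⁷ mm⁴

Treat the section as a set of non-overlapping primitives; coordinates are from the bounding-box lower-left.
Plate: 200 × 40, A = 8 000 mm², x = 100 mm, Ī = 26 666 667 mm⁴.
Hole 1 (subtracted): ⌀14, A = 153.94 mm², x = 50 mm, Ī = 1885.7 mm⁴.
Hole 2 (subtracted): ⌀14, A = 153.94 mm², x = 100 mm, Ī = 1885.7 mm⁴.
Hole 3 (subtracted): ⌀14, A = 153.94 mm², x = 150 mm, Ī = 1885.7 mm⁴.
By symmetry the centroid is at mid-width, x̄ = 100 mm.
Transfer each piece to the centroidal y-axis using Ī + A·d² with d = x − 100:
  plate: d = 0 mm → contributes +26 666 667 mm⁴
  hole 1: d = -50 mm → contributes −386 731 mm⁴
  hole 2: d = 0 mm → contributes −1885.7 mm⁴
  hole 3: d = 50 mm → contributes −386 731 mm⁴
Total I = 25 891 319 mm⁴.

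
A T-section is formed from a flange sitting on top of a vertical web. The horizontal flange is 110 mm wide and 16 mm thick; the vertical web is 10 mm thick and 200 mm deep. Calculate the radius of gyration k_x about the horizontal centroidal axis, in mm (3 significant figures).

k_x ≈ 68.5 mm

Break the section into simple shapes (no overlaps), measuring from the bottom-left corner of the bounding box.
Flange: 110 × 16, A = 1 760 mm², y = 208 mm, Ī = 37 547 mm⁴.
Web: 10 × 200, A = 2 000 mm², y = 100 mm, Ī = 6 666 667 mm⁴.
Centroid: ȳ = ΣA·y / ΣA = 150.55 mm.
Transfer each piece to the horizontal centroidal axis using Ī + A·d² with d = y − 150.55:
  flange: d = 57.447 mm → contributes +5 845 786 mm⁴
  web: d = -50.553 mm → contributes +11 777 917 mm⁴
Total I = 17 623 703 mm⁴.
Radius of gyration: k = √(I/A) = √(17 623 703 / 3 760) = 68.463 mm.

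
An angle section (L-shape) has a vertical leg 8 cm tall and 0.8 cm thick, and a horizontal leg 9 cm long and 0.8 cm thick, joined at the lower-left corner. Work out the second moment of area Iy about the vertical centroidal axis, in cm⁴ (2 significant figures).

Iy ≈ 100 cm⁴

Treat the section as a set of non-overlapping primitives; coordinates are from the bounding-box lower-left.
Vertical leg: 0.8 × 8, A = 6.4 cm², x = 0.4 cm, Ī = 0.3413 cm⁴.
Horizontal leg (remainder): 8.2 × 0.8, A = 6.56 cm², x = 4.9 cm, Ī = 36.76 cm⁴.
Centroid: x̄ = ΣA·x / ΣA = 2.678 cm.
Transfer each piece to the vertical centroidal axis using Ī + A·d² with d = x − 2.678:
  vertical leg: d = -2.278 cm → contributes +33.55 cm⁴
  horizontal leg (remainder): d = 2.222 cm → contributes +69.15 cm⁴
Total I = 102.7 cm⁴.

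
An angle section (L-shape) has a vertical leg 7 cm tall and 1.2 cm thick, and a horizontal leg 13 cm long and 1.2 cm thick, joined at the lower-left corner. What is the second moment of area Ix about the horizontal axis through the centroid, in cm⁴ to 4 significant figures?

Break the section into simple shapes (no overlaps), measuring from the bottom-left corner of the bounding box.
Vertical leg: 1.2 × 7, A = 8.4 cm², y = 3.5 cm, Ī = 34.3 cm⁴.
Horizontal leg (remainder): 11.8 × 1.2, A = 14.16 cm², y = 0.6 cm, Ī = 1.6992 cm⁴.
Centroid: ȳ = ΣA·y / ΣA = 1.67979 cm.
Transfer each piece to the horizontal axis through the centroid using Ī + A·d² with d = y − 1.67979:
  vertical leg: d = 1.82021 cm → contributes +62.1307 cm⁴
  horizontal leg (remainder): d = -1.07979 cm → contributes +18.2089 cm⁴
Total I = 80.3396 cm⁴.

Ix ≈ 80.34 cm⁴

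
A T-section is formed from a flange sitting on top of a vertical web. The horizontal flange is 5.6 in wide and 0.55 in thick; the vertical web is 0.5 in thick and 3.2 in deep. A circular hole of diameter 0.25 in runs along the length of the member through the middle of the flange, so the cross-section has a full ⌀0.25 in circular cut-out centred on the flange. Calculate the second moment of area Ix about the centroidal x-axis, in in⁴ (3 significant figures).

Ix ≈ 5.12 in⁴

Decompose the section into non-overlapping parts with the origin at the bottom-left of its bounding rectangle.
Flange: 5.6 × 0.55, A = 3.08 in², y = 3.475 in, Ī = 0.077642 in⁴.
Web: 0.5 × 3.2, A = 1.6 in², y = 1.6 in, Ī = 1.3653 in⁴.
Hole (subtracted): ⌀0.25, A = 0.049087 in², y = 3.475 in, Ī = 0.00019175 in⁴.
Centroid: ȳ = ΣA·y / ΣA = 2.8272 in.
Transfer each piece to the centroidal x-axis using Ī + A·d² with d = y − 2.8272:
  flange: d = 0.64782 in → contributes +1.3702 in⁴
  web: d = -1.2272 in → contributes +3.7749 in⁴
  hole: d = 0.64782 in → contributes −0.020792 in⁴
Total I = 5.1243 in⁴.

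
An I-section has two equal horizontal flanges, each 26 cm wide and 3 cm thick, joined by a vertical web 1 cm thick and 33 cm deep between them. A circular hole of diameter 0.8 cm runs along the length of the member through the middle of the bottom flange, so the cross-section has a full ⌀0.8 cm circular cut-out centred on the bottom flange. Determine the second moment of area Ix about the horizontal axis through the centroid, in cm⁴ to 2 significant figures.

Ix ≈ 5.3 × 10⁴ cm⁴

Decompose the section into non-overlapping parts with the origin at the bottom-left of its bounding rectangle.
Bottom flange: 26 × 3, A = 78 cm², y = 1.5 cm, Ī = 58.5 cm⁴.
Web: 1 × 33, A = 33 cm², y = 19.5 cm, Ī = 2 995 cm⁴.
Top flange: 26 × 3, A = 78 cm², y = 37.5 cm, Ī = 58.5 cm⁴.
Hole (subtracted): ⌀0.8, A = 0.5027 cm², y = 1.5 cm, Ī = 0.02011 cm⁴.
Centroid: ȳ = ΣA·y / ΣA = 19.55 cm.
Transfer each piece to the horizontal axis through the centroid using Ī + A·d² with d = y − 19.55:
  bottom flange: d = -18.05 cm → contributes +25 465 cm⁴
  web: d = -0.048 cm → contributes +2 995 cm⁴
  top flange: d = 17.95 cm → contributes +25 196 cm⁴
  hole: d = -18.05 cm → contributes −163.8 cm⁴
Total I = 53 492 cm⁴.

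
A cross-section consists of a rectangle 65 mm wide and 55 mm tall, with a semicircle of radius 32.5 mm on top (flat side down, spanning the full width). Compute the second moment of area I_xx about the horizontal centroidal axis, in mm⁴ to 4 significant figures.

Treat the section as a set of non-overlapping primitives; coordinates are from the bounding-box lower-left.
Rectangular body: 65 × 55, A = 3 575 mm², y = 27.5 mm, Ī = 901 198 mm⁴.
Semicircular cap: semicircle r = 32.5, A = 1659.15 mm², y = 68.7934 mm, Ī = 122 452 mm⁴.
Centroid: ȳ = ΣA·y / ΣA = 40.5894 mm.
Transfer each piece to the horizontal centroidal axis using Ī + A·d² with d = y − 40.5894:
  rectangular body: d = -13.0894 mm → contributes +1 513 715 mm⁴
  semicircular cap: d = 28.204 mm → contributes +1 442 250 mm⁴
Total I = 2 955 965 mm⁴.

I_xx ≈ 2.956 × 10⁶ mm⁴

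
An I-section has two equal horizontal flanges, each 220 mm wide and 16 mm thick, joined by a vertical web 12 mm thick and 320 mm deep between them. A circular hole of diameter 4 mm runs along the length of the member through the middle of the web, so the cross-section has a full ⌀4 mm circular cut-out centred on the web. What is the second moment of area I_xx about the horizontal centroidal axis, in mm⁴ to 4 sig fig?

Break the section into simple shapes (no overlaps), measuring from the bottom-left corner of the bounding box.
Bottom flange: 220 × 16, A = 3 520 mm², y = 8 mm, Ī = 75093.3 mm⁴.
Web: 12 × 320, A = 3 840 mm², y = 176 mm, Ī = 32 768 000 mm⁴.
Top flange: 220 × 16, A = 3 520 mm², y = 344 mm, Ī = 75093.3 mm⁴.
Hole (subtracted): ⌀4, A = 12.5664 mm², y = 176 mm, Ī = 12.5664 mm⁴.
By symmetry the centroid is at mid-height, ȳ = 176 mm.
Transfer each piece to the horizontal centroidal axis using Ī + A·d² with d = y − 176:
  bottom flange: d = -168 mm → contributes +99 423 573 mm⁴
  web: d = 0 mm → contributes +32 768 000 mm⁴
  top flange: d = 168 mm → contributes +99 423 573 mm⁴
  hole: d = 0 mm → contributes −12.5664 mm⁴
Total I = 231 615 134 mm⁴.

I_xx ≈ 2.316 × 10⁸ mm⁴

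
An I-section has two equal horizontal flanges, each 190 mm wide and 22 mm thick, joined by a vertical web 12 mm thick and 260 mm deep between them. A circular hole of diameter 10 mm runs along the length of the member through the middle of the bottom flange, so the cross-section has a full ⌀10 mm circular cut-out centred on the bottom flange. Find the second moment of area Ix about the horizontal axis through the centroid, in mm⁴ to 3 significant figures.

Decompose the section into non-overlapping parts with the origin at the bottom-left of its bounding rectangle.
Bottom flange: 190 × 22, A = 4 180 mm², y = 11 mm, Ī = 168 593 mm⁴.
Web: 12 × 260, A = 3 120 mm², y = 152 mm, Ī = 17 576 000 mm⁴.
Top flange: 190 × 22, A = 4 180 mm², y = 293 mm, Ī = 168 593 mm⁴.
Hole (subtracted): ⌀10, A = 78.54 mm², y = 11 mm, Ī = 490.87 mm⁴.
Centroid: ȳ = ΣA·y / ΣA = 152.97 mm.
Transfer each piece to the horizontal axis through the centroid using Ī + A·d² with d = y − 152.97:
  bottom flange: d = -141.97 mm → contributes +84 420 034 mm⁴
  web: d = -0.97129 mm → contributes +17 578 943 mm⁴
  top flange: d = 140.03 mm → contributes +82 130 200 mm⁴
  hole: d = -141.97 mm → contributes −1 583 527 mm⁴
Total I = 182 545 650 mm⁴.

Ix ≈ 1.83 × 10⁸ mm⁴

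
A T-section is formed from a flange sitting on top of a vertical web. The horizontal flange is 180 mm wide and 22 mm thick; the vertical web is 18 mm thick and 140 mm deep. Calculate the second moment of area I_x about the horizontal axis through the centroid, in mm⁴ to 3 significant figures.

Break the section into simple shapes (no overlaps), measuring from the bottom-left corner of the bounding box.
Flange: 180 × 22, A = 3 960 mm², y = 151 mm, Ī = 159 720 mm⁴.
Web: 18 × 140, A = 2 520 mm², y = 70 mm, Ī = 4 116 000 mm⁴.
Centroid: ȳ = ΣA·y / ΣA = 119.5 mm.
Transfer each piece to the horizontal axis through the centroid using Ī + A·d² with d = y − 119.5:
  flange: d = 31.5 mm → contributes +4 089 030 mm⁴
  web: d = -49.5 mm → contributes +10 290 630 mm⁴
Total I = 14 379 660 mm⁴.

I_x ≈ 1.44 × 10⁷ mm⁴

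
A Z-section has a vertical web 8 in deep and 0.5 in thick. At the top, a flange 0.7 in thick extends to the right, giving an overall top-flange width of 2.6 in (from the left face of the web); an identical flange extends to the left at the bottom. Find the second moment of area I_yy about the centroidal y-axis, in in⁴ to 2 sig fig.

I_yy ≈ 6.1 in⁴

Decompose the section into non-overlapping parts with the origin at the bottom-left of its bounding rectangle.
Web: 0.5 × 8, A = 4 in², x = 2.35 in, Ī = 0.08333 in⁴.
Top flange (beyond web): 2.1 × 0.7, A = 1.47 in², x = 3.65 in, Ī = 0.5402 in⁴.
Bottom flange (beyond web): 2.1 × 0.7, A = 1.47 in², x = 1.05 in, Ī = 0.5402 in⁴.
Centroid: x̄ = ΣA·x / ΣA = 2.35 in.
Transfer each piece to the centroidal y-axis using Ī + A·d² with d = x − 2.35:
  web: d = 0 in → contributes +0.08333 in⁴
  top flange (beyond web): d = 1.3 in → contributes +3.025 in⁴
  bottom flange (beyond web): d = -1.3 in → contributes +3.025 in⁴
Total I = 6.132 in⁴.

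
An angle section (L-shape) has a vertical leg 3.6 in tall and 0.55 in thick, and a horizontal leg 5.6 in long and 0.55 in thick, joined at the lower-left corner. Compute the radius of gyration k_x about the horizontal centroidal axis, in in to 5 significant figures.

Split into non-overlapping primitives; take the origin at the lower-left of the bounding box.
Vertical leg: 0.55 × 3.6, A = 1.98 in², y = 1.8 in, Ī = 2.1384 in⁴.
Horizontal leg (remainder): 5.05 × 0.55, A = 2.7775 in², y = 0.275 in, Ī = 0.07001615 in⁴.
Centroid: ȳ = ΣA·y / ΣA = 0.9096821 in.
Transfer each piece to the horizontal centroidal axis using Ī + A·d² with d = y − 0.9096821:
  vertical leg: d = 0.8903179 in → contributes +3.707879 in⁴
  horizontal leg (remainder): d = -0.6346821 in → contributes +1.188852 in⁴
Total I = 4.896731 in⁴.
Radius of gyration: k = √(I/A) = √(4.896731 / 4.7575) = 1.014527 in.

k_x ≈ 1.0145 in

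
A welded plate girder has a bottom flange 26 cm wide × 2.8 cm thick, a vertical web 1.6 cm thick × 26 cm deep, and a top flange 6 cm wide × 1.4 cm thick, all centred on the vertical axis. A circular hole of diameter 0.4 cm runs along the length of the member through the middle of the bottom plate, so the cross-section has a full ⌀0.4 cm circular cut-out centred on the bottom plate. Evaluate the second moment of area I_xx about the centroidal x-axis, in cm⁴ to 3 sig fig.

I_xx ≈ 1.20 × 10⁴ cm⁴

Decompose the section into non-overlapping parts with the origin at the bottom-left of its bounding rectangle.
Bottom plate: 26 × 2.8, A = 72.8 cm², y = 1.4 cm, Ī = 47.563 cm⁴.
Web plate: 1.6 × 26, A = 41.6 cm², y = 15.8 cm, Ī = 2343.5 cm⁴.
Top plate: 6 × 1.4, A = 8.4 cm², y = 29.5 cm, Ī = 1.372 cm⁴.
Hole (subtracted): ⌀0.4, A = 0.12566 cm², y = 1.4 cm, Ī = 0.0012566 cm⁴.
Centroid: ȳ = ΣA·y / ΣA = 8.2073 cm.
Transfer each piece to the centroidal x-axis using Ī + A·d² with d = y − 8.2073:
  bottom plate: d = -6.8073 cm → contributes +3421.1 cm⁴
  web plate: d = 7.5927 cm → contributes +4741.7 cm⁴
  top plate: d = 21.293 cm → contributes +3809.8 cm⁴
  hole: d = -6.8073 cm → contributes −5.8244 cm⁴
Total I = 11 967 cm⁴.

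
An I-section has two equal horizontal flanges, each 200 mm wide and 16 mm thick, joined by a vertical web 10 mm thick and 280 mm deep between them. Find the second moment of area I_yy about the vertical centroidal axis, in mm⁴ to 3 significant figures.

Break the section into simple shapes (no overlaps), measuring from the bottom-left corner of the bounding box.
Bottom flange: 200 × 16, A = 3 200 mm², x = 100 mm, Ī = 10 666 667 mm⁴.
Web: 10 × 280, A = 2 800 mm², x = 100 mm, Ī = 23 333 mm⁴.
Top flange: 200 × 16, A = 3 200 mm², x = 100 mm, Ī = 10 666 667 mm⁴.
By symmetry the centroid is at mid-width, x̄ = 100 mm.
All pieces are centred on the vertical centroidal axis, so I = ΣĪ = 21 356 667 mm⁴.

I_yy ≈ 2.14 × 10⁷ mm⁴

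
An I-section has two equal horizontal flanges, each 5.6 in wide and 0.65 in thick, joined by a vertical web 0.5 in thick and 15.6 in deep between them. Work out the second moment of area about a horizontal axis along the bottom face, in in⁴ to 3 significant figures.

I_base ≈ 1720 in⁴

Break the section into simple shapes (no overlaps), measuring from the bottom-left corner of the bounding box.
Bottom flange: 5.6 × 0.65, A = 3.64 in², y = 0.325 in, Ī = 0.12816 in⁴.
Web: 0.5 × 15.6, A = 7.8 in², y = 8.45 in, Ī = 158.18 in⁴.
Top flange: 5.6 × 0.65, A = 3.64 in², y = 16.575 in, Ī = 0.12816 in⁴.
Transfer each piece to a horizontal axis along the bottom face using Ī + A·d² with d = y − 0:
  bottom flange: d = 0.325 in → contributes +0.51263 in⁴
  web: d = 8.45 in → contributes +715.12 in⁴
  top flange: d = 16.575 in → contributes +1000.1 in⁴
Total I = 1715.8 in⁴.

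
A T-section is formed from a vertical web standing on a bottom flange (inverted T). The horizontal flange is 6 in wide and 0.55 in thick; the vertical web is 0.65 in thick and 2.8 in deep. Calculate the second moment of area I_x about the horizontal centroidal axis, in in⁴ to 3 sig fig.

I_x ≈ 4.56 in⁴

Split into non-overlapping primitives; take the origin at the lower-left of the bounding box.
Flange: 6 × 0.55, A = 3.3 in², y = 0.275 in, Ī = 0.083188 in⁴.
Web: 0.65 × 2.8, A = 1.82 in², y = 1.95 in, Ī = 1.1891 in⁴.
Centroid: ȳ = ΣA·y / ΣA = 0.87041 in.
Transfer each piece to the horizontal centroidal axis using Ī + A·d² with d = y − 0.87041:
  flange: d = -0.59541 in → contributes +1.2531 in⁴
  web: d = 1.0796 in → contributes +3.3103 in⁴
Total I = 4.5634 in⁴.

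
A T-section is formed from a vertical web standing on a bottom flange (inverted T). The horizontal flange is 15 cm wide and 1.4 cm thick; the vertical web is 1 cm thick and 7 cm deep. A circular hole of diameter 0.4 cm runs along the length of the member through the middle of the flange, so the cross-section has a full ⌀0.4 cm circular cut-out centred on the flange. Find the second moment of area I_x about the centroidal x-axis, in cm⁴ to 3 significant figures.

I_x ≈ 124 cm⁴

Split into non-overlapping primitives; take the origin at the lower-left of the bounding box.
Flange: 15 × 1.4, A = 21 cm², y = 0.7 cm, Ī = 3.43 cm⁴.
Web: 1 × 7, A = 7 cm², y = 4.9 cm, Ī = 28.583 cm⁴.
Hole (subtracted): ⌀0.4, A = 0.12566 cm², y = 0.7 cm, Ī = 0.0012566 cm⁴.
Centroid: ȳ = ΣA·y / ΣA = 1.7547 cm.
Transfer each piece to the centroidal x-axis using Ī + A·d² with d = y − 1.7547:
  flange: d = -1.0547 cm → contributes +26.792 cm⁴
  web: d = 3.1453 cm → contributes +97.832 cm⁴
  hole: d = -1.0547 cm → contributes −0.14105 cm⁴
Total I = 124.48 cm⁴.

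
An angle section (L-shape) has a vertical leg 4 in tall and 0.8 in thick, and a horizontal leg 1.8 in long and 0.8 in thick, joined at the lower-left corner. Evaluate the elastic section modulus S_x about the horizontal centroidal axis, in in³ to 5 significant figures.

S_x ≈ 2.5637 in³

Break the section into simple shapes (no overlaps), measuring from the bottom-left corner of the bounding box.
Vertical leg: 0.8 × 4, A = 3.2 in², y = 2 in, Ī = 4.266667 in⁴.
Horizontal leg (remainder): 1 × 0.8, A = 0.8 in², y = 0.4 in, Ī = 0.04266667 in⁴.
Centroid: ȳ = ΣA·y / ΣA = 1.68 in.
Transfer each piece to the horizontal centroidal axis using Ī + A·d² with d = y − 1.68:
  vertical leg: d = 0.32 in → contributes +4.594347 in⁴
  horizontal leg (remainder): d = -1.28 in → contributes +1.353387 in⁴
Total I = 5.947733 in⁴.
Extreme fibre distance c = 2.32 in; S = I/c = 2.563678 in³.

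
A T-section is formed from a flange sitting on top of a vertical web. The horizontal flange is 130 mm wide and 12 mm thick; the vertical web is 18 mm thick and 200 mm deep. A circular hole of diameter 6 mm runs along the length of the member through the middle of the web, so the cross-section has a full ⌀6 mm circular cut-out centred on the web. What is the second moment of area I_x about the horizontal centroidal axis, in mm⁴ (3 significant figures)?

I_x ≈ 2.42 × 10⁷ mm⁴

Treat the section as a set of non-overlapping primitives; coordinates are from the bounding-box lower-left.
Flange: 130 × 12, A = 1 560 mm², y = 206 mm, Ī = 18 720 mm⁴.
Web: 18 × 200, A = 3 600 mm², y = 100 mm, Ī = 12 000 000 mm⁴.
Hole (subtracted): ⌀6, A = 28.274 mm², y = 100 mm, Ī = 63.617 mm⁴.
Centroid: ȳ = ΣA·y / ΣA = 132.22 mm.
Transfer each piece to the horizontal centroidal axis using Ī + A·d² with d = y − 132.22:
  flange: d = 73.777 mm → contributes +8 509 853 mm⁴
  web: d = -32.223 mm → contributes +15 737 976 mm⁴
  hole: d = -32.223 mm → contributes −29 422 mm⁴
Total I = 24 218 408 mm⁴.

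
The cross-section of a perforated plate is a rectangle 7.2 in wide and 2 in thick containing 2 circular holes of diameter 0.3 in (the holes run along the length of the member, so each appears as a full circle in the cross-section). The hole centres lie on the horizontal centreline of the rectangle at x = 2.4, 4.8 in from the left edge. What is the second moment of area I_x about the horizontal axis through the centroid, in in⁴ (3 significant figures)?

I_x ≈ 4.80 in⁴

Decompose the section into non-overlapping parts with the origin at the bottom-left of its bounding rectangle.
Plate: 7.2 × 2, A = 14.4 in², y = 1 in, Ī = 4.8 in⁴.
Hole 1 (subtracted): ⌀0.3, A = 0.070686 in², y = 1 in, Ī = 0.00039761 in⁴.
Hole 2 (subtracted): ⌀0.3, A = 0.070686 in², y = 1 in, Ī = 0.00039761 in⁴.
By symmetry the centroid is at mid-height, ȳ = 1 in.
All pieces are centred on the horizontal axis through the centroid, so I = ΣĪ (holes subtracted) = 4.7992 in⁴.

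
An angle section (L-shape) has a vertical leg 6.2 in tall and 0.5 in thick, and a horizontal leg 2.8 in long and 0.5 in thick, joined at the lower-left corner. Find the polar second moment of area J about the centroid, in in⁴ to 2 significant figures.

Split into non-overlapping primitives; take the origin at the lower-left of the bounding box.
Vertical leg: 0.5 × 6.2, A = 3.1 in², y = 3.1 in, Ī = 9.93 in⁴.
Horizontal leg (remainder): 2.3 × 0.5, A = 1.15 in², y = 0.25 in, Ī = 0.02396 in⁴.
Centroid: ȳ = ΣA·y / ΣA = 2.329 in.
Transfer each piece to the centroidal x-axis using Ī + A·d² with d = y − 2.329:
  vertical leg: d = 0.7712 in → contributes +11.77 in⁴
  horizontal leg (remainder): d = -2.079 in → contributes +4.994 in⁴
Total I = 16.77 in⁴.
For the y-axis: x̄ = 0.6288 in.
Repeating about the centroidal y-axis gives I_y = 2.216 in⁴.
Polar second moment: J = I_x + I_y = 18.98 in⁴.

J ≈ 19 in⁴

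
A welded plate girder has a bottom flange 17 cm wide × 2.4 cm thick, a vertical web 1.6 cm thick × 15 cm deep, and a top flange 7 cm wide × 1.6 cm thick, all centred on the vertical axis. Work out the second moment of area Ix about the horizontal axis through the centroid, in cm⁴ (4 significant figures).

Decompose the section into non-overlapping parts with the origin at the bottom-left of its bounding rectangle.
Bottom plate: 17 × 2.4, A = 40.8 cm², y = 1.2 cm, Ī = 19.584 cm⁴.
Web plate: 1.6 × 15, A = 24 cm², y = 9.9 cm, Ī = 450 cm⁴.
Top plate: 7 × 1.6, A = 11.2 cm², y = 18.2 cm, Ī = 2.38933 cm⁴.
Centroid: ȳ = ΣA·y / ΣA = 6.45263 cm.
Transfer each piece to the horizontal axis through the centroid using Ī + A·d² with d = y − 6.45263:
  bottom plate: d = -5.25263 cm → contributes +1145.26 cm⁴
  web plate: d = 3.44737 cm → contributes +735.224 cm⁴
  top plate: d = 11.7474 cm → contributes +1 548 cm⁴
Total I = 3428.48 cm⁴.

Ix ≈ 3428 cm⁴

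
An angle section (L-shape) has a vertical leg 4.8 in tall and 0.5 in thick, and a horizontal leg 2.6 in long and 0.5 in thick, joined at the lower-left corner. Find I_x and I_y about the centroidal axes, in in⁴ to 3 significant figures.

I_x ≈ 8.01 in⁴, I_y ≈ 1.67 in⁴

Treat the section as a set of non-overlapping primitives; coordinates are from the bounding-box lower-left.
Vertical leg: 0.5 × 4.8, A = 2.4 in², y = 2.4 in, Ī = 4.608 in⁴.
Horizontal leg (remainder): 2.1 × 0.5, A = 1.05 in², y = 0.25 in, Ī = 0.021875 in⁴.
Centroid: ȳ = ΣA·y / ΣA = 1.7457 in.
Transfer each piece to the centroidal x-axis using Ī + A·d² with d = y − 1.7457:
  vertical leg: d = 0.65435 in → contributes +5.6356 in⁴
  horizontal leg (remainder): d = -1.4957 in → contributes +2.3707 in⁴
Total I = 8.0063 in⁴.
For the y-axis: x̄ = 0.64565 in.
Repeating about the centroidal y-axis gives I_y = 1.6703 in⁴.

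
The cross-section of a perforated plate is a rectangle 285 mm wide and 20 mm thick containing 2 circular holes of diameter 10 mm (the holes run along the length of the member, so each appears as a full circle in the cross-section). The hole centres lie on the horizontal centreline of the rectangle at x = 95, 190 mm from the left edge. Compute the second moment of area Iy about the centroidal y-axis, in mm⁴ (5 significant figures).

Break the section into simple shapes (no overlaps), measuring from the bottom-left corner of the bounding box.
Plate: 285 × 20, A = 5 700 mm², x = 142.5 mm, Ī = 38 581 875 mm⁴.
Hole 1 (subtracted): ⌀10, A = 78.53982 mm², x = 95 mm, Ī = 490.8739 mm⁴.
Hole 2 (subtracted): ⌀10, A = 78.53982 mm², x = 190 mm, Ī = 490.8739 mm⁴.
By symmetry the centroid is at mid-width, x̄ = 142.5 mm.
Transfer each piece to the centroidal y-axis using Ī + A·d² with d = x − 142.5:
  plate: d = 0 mm → contributes +38 581 875 mm⁴
  hole 1: d = -47.5 mm → contributes −177696.3 mm⁴
  hole 2: d = 47.5 mm → contributes −177696.3 mm⁴
Total I = 38 226 482 mm⁴.

Iy ≈ 3.8226 × 10⁷ mm⁴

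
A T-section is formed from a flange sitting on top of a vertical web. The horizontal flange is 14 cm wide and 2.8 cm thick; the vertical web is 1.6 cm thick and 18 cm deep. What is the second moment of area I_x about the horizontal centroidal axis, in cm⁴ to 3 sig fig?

I_x ≈ 2600 cm⁴

Split into non-overlapping primitives; take the origin at the lower-left of the bounding box.
Flange: 14 × 2.8, A = 39.2 cm², y = 19.4 cm, Ī = 25.611 cm⁴.
Web: 1.6 × 18, A = 28.8 cm², y = 9 cm, Ī = 777.6 cm⁴.
Centroid: ȳ = ΣA·y / ΣA = 14.995 cm.
Transfer each piece to the horizontal centroidal axis using Ī + A·d² with d = y − 14.995:
  flange: d = 4.4047 cm → contributes +786.15 cm⁴
  web: d = -5.9953 cm → contributes +1812.8 cm⁴
Total I = 2598.9 cm⁴.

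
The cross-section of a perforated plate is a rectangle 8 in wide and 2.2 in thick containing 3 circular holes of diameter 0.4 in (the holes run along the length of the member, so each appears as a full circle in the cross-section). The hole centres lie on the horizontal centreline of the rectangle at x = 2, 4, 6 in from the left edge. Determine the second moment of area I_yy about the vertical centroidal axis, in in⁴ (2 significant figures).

Split into non-overlapping primitives; take the origin at the lower-left of the bounding box.
Plate: 8 × 2.2, A = 17.6 in², x = 4 in, Ī = 93.87 in⁴.
Hole 1 (subtracted): ⌀0.4, A = 0.1257 in², x = 2 in, Ī = 0.001257 in⁴.
Hole 2 (subtracted): ⌀0.4, A = 0.1257 in², x = 4 in, Ī = 0.001257 in⁴.
Hole 3 (subtracted): ⌀0.4, A = 0.1257 in², x = 6 in, Ī = 0.001257 in⁴.
By symmetry the centroid is at mid-width, x̄ = 4 in.
Transfer each piece to the vertical centroidal axis using Ī + A·d² with d = x − 4:
  plate: d = 0 in → contributes +93.87 in⁴
  hole 1: d = -2 in → contributes −0.5039 in⁴
  hole 2: d = 0 in → contributes −0.001257 in⁴
  hole 3: d = 2 in → contributes −0.5039 in⁴
Total I = 92.86 in⁴.

I_yy ≈ 93 in⁴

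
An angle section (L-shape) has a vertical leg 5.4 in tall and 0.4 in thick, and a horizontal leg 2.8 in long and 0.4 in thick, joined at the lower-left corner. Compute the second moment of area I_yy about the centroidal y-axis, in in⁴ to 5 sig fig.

Treat the section as a set of non-overlapping primitives; coordinates are from the bounding-box lower-left.
Vertical leg: 0.4 × 5.4, A = 2.16 in², x = 0.2 in, Ī = 0.0288 in⁴.
Horizontal leg (remainder): 2.4 × 0.4, A = 0.96 in², x = 1.6 in, Ī = 0.4608 in⁴.
Centroid: x̄ = ΣA·x / ΣA = 0.6307692 in.
Transfer each piece to the centroidal y-axis using Ī + A·d² with d = x − 0.6307692:
  vertical leg: d = -0.4307692 in → contributes +0.4296142 in⁴
  horizontal leg (remainder): d = 0.9692308 in → contributes +1.362632 in⁴
Total I = 1.792246 in⁴.

I_yy ≈ 1.7922 in⁴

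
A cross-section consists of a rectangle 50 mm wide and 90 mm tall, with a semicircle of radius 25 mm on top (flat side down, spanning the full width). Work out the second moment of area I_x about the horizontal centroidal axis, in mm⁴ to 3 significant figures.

Decompose the section into non-overlapping parts with the origin at the bottom-left of its bounding rectangle.
Rectangular body: 50 × 90, A = 4 500 mm², y = 45 mm, Ī = 3 037 500 mm⁴.
Semicircular cap: semicircle r = 25, A = 981.75 mm², y = 100.61 mm, Ī = 42 874 mm⁴.
Centroid: ȳ = ΣA·y / ΣA = 54.959 mm.
Transfer each piece to the horizontal centroidal axis using Ī + A·d² with d = y − 54.959:
  rectangular body: d = -9.9595 mm → contributes +3 483 860 mm⁴
  semicircular cap: d = 45.651 mm → contributes +2 088 837 mm⁴
Total I = 5 572 697 mm⁴.

I_x ≈ 5.57 × 10⁶ mm⁴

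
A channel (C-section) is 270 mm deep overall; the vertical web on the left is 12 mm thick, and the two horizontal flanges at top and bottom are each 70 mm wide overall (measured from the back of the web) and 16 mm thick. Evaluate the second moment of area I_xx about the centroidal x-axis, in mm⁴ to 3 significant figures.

Treat the section as a set of non-overlapping primitives; coordinates are from the bounding-box lower-left.
Web: 12 × 270, A = 3 240 mm², y = 135 mm, Ī = 19 683 000 mm⁴.
Top flange (beyond web): 58 × 16, A = 928 mm², y = 262 mm, Ī = 19 797 mm⁴.
Bottom flange (beyond web): 58 × 16, A = 928 mm², y = 8 mm, Ī = 19 797 mm⁴.
By symmetry the centroid is at mid-height, ȳ = 135 mm.
Transfer each piece to the centroidal x-axis using Ī + A·d² with d = y − 135:
  web: d = 0 mm → contributes +19 683 000 mm⁴
  top flange (beyond web): d = 127 mm → contributes +14 987 509 mm⁴
  bottom flange (beyond web): d = -127 mm → contributes +14 987 509 mm⁴
Total I = 49 658 019 mm⁴.

I_xx ≈ 4.97 × 10⁷ mm⁴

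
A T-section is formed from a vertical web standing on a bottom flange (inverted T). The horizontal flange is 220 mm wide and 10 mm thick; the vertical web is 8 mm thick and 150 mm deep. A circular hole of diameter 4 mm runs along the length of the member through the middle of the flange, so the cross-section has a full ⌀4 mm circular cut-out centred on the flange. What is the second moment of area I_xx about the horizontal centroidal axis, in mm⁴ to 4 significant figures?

I_xx ≈ 7.228 × 10⁶ mm⁴

Decompose the section into non-overlapping parts with the origin at the bottom-left of its bounding rectangle.
Flange: 220 × 10, A = 2 200 mm², y = 5 mm, Ī = 18333.3 mm⁴.
Web: 8 × 150, A = 1 200 mm², y = 85 mm, Ī = 2 250 000 mm⁴.
Hole (subtracted): ⌀4, A = 12.5664 mm², y = 5 mm, Ī = 12.5664 mm⁴.
Centroid: ȳ = ΣA·y / ΣA = 33.34 mm.
Transfer each piece to the horizontal centroidal axis using Ī + A·d² with d = y − 33.34:
  flange: d = -28.34 mm → contributes +1 785 280 mm⁴
  web: d = 51.66 mm → contributes +5 452 502 mm⁴
  hole: d = -28.34 mm → contributes −10105.3 mm⁴
Total I = 7 227 677 mm⁴.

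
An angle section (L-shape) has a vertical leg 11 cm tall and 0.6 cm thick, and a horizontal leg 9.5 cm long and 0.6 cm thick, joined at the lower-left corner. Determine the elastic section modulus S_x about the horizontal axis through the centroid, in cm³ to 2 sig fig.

Split into non-overlapping primitives; take the origin at the lower-left of the bounding box.
Vertical leg: 0.6 × 11, A = 6.6 cm², y = 5.5 cm, Ī = 66.55 cm⁴.
Horizontal leg (remainder): 8.9 × 0.6, A = 5.34 cm², y = 0.3 cm, Ī = 0.1602 cm⁴.
Centroid: ȳ = ΣA·y / ΣA = 3.174 cm.
Transfer each piece to the horizontal axis through the centroid using Ī + A·d² with d = y − 3.174:
  vertical leg: d = 2.326 cm → contributes +102.2 cm⁴
  horizontal leg (remainder): d = -2.874 cm → contributes +44.28 cm⁴
Total I = 146.5 cm⁴.
Extreme fibre distance c = 7.826 cm; S = I/c = 18.72 cm³.

S_x ≈ 19 cm³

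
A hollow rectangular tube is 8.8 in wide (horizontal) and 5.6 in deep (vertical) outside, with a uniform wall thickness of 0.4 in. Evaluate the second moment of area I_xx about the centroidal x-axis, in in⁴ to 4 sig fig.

I_xx ≈ 55.06 in⁴

Decompose the section into non-overlapping parts with the origin at the bottom-left of its bounding rectangle.
Outer rectangle: 8.8 × 5.6, A = 49.28 in², y = 2.8 in, Ī = 128.785 in⁴.
Inner void (subtracted): 8 × 4.8, A = 38.4 in², y = 2.8 in, Ī = 73.728 in⁴.
By symmetry the centroid is at mid-height, ȳ = 2.8 in.
All pieces are centred on the centroidal x-axis, so I = ΣĪ (holes subtracted) = 55.0571 in⁴.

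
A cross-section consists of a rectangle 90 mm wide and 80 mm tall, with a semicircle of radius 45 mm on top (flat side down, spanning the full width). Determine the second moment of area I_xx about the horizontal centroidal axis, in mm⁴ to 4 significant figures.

Break the section into simple shapes (no overlaps), measuring from the bottom-left corner of the bounding box.
Rectangular body: 90 × 80, A = 7 200 mm², y = 40 mm, Ī = 3 840 000 mm⁴.
Semicircular cap: semicircle r = 45, A = 3180.86 mm², y = 99.0986 mm, Ī = 450 072 mm⁴.
Centroid: ȳ = ΣA·y / ΣA = 58.1088 mm.
Transfer each piece to the horizontal centroidal axis using Ī + A·d² with d = y − 58.1088:
  rectangular body: d = -18.1088 mm → contributes +6 201 075 mm⁴
  semicircular cap: d = 40.9898 mm → contributes +5 794 452 mm⁴
Total I = 11 995 526 mm⁴.

I_xx ≈ 1.200 × 10⁷ mm⁴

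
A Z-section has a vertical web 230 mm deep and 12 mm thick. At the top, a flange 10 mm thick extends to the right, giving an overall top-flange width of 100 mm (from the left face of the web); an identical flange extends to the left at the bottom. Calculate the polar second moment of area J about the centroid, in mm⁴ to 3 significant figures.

J ≈ 3.90 × 10⁷ mm⁴

Break the section into simple shapes (no overlaps), measuring from the bottom-left corner of the bounding box.
Web: 12 × 230, A = 2 760 mm², y = 115 mm, Ī = 12 167 000 mm⁴.
Top flange (beyond web): 88 × 10, A = 880 mm², y = 225 mm, Ī = 7333.3 mm⁴.
Bottom flange (beyond web): 88 × 10, A = 880 mm², y = 5 mm, Ī = 7333.3 mm⁴.
Centroid: ȳ = ΣA·y / ΣA = 115 mm.
Transfer each piece to the centroidal x-axis using Ī + A·d² with d = y − 115:
  web: d = 0 mm → contributes +12 167 000 mm⁴
  top flange (beyond web): d = 110 mm → contributes +10 655 333 mm⁴
  bottom flange (beyond web): d = -110 mm → contributes +10 655 333 mm⁴
Total I = 33 477 667 mm⁴.
For the y-axis: x̄ = 94 mm.
Repeating about the centroidal y-axis gives I_y = 5 568 907 mm⁴.
Polar second moment: J = I_x + I_y = 39 046 573 mm⁴.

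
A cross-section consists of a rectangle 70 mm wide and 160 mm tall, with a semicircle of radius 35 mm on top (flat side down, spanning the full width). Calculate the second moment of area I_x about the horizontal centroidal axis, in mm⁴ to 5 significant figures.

Treat the section as a set of non-overlapping primitives; coordinates are from the bounding-box lower-left.
Rectangular body: 70 × 160, A = 11 200 mm², y = 80 mm, Ī = 23 893 333 mm⁴.
Semicircular cap: semicircle r = 35, A = 1924.226 mm², y = 174.8545 mm, Ī = 164 704 mm⁴.
Centroid: ȳ = ΣA·y / ΣA = 93.90721 mm.
Transfer each piece to the horizontal centroidal axis using Ī + A·d² with d = y − 93.90721:
  rectangular body: d = -13.90721 mm → contributes +26 059 531 mm⁴
  semicircular cap: d = 80.94725 mm → contributes +12 773 110 mm⁴
Total I = 38 832 641 mm⁴.

I_x ≈ 3.8833 × 10⁷ mm⁴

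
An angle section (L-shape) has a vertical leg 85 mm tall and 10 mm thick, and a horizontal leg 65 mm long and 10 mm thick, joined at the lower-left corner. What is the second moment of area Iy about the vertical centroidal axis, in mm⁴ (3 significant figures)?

Iy ≈ 4.98 × 10⁵ mm⁴

Treat the section as a set of non-overlapping primitives; coordinates are from the bounding-box lower-left.
Vertical leg: 10 × 85, A = 850 mm², x = 5 mm, Ī = 7083.3 mm⁴.
Horizontal leg (remainder): 55 × 10, A = 550 mm², x = 37.5 mm, Ī = 138 646 mm⁴.
Centroid: x̄ = ΣA·x / ΣA = 17.768 mm.
Transfer each piece to the vertical centroidal axis using Ī + A·d² with d = x − 17.768:
  vertical leg: d = -12.768 mm → contributes +145 649 mm⁴
  horizontal leg (remainder): d = 19.732 mm → contributes +352 792 mm⁴
Total I = 498 441 mm⁴.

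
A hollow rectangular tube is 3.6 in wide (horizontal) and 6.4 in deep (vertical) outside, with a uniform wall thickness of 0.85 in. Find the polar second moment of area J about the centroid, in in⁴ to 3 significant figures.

J ≈ 84.4 in⁴

Split into non-overlapping primitives; take the origin at the lower-left of the bounding box.
Outer rectangle: 3.6 × 6.4, A = 23.04 in², y = 3.2 in, Ī = 78.643 in⁴.
Inner void (subtracted): 1.9 × 4.7, A = 8.93 in², y = 3.2 in, Ī = 16.439 in⁴.
By symmetry the centroid is at mid-height, ȳ = 3.2 in.
All pieces are centred on the centroidal x-axis, so I = ΣĪ (holes subtracted) = 62.205 in⁴.
Repeating about the centroidal y-axis gives I_y = 22.197 in⁴.
Polar second moment: J = I_x + I_y = 84.401 in⁴.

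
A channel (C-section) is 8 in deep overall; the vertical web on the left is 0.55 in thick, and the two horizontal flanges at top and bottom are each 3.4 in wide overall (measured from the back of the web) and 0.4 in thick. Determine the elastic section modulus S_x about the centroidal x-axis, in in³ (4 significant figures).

Decompose the section into non-overlapping parts with the origin at the bottom-left of its bounding rectangle.
Web: 0.55 × 8, A = 4.4 in², y = 4 in, Ī = 23.4667 in⁴.
Top flange (beyond web): 2.85 × 0.4, A = 1.14 in², y = 7.8 in, Ī = 0.0152 in⁴.
Bottom flange (beyond web): 2.85 × 0.4, A = 1.14 in², y = 0.2 in, Ī = 0.0152 in⁴.
By symmetry the centroid is at mid-height, ȳ = 4 in.
Transfer each piece to the centroidal x-axis using Ī + A·d² with d = y − 4:
  web: d = 0 in → contributes +23.4667 in⁴
  top flange (beyond web): d = 3.8 in → contributes +16.4768 in⁴
  bottom flange (beyond web): d = -3.8 in → contributes +16.4768 in⁴
Total I = 56.4203 in⁴.
Extreme fibre distance c = 4 in; S = I/c = 14.1051 in³.

S_x ≈ 14.11 in³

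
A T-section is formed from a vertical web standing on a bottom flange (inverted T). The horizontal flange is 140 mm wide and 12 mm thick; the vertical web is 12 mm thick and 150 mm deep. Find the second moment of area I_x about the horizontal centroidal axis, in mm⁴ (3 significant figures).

Decompose the section into non-overlapping parts with the origin at the bottom-left of its bounding rectangle.
Flange: 140 × 12, A = 1 680 mm², y = 6 mm, Ī = 20 160 mm⁴.
Web: 12 × 150, A = 1 800 mm², y = 87 mm, Ī = 3 375 000 mm⁴.
Centroid: ȳ = ΣA·y / ΣA = 47.897 mm.
Transfer each piece to the horizontal centroidal axis using Ī + A·d² with d = y − 47.897:
  flange: d = -41.897 mm → contributes +2 969 099 mm⁴
  web: d = 39.103 mm → contributes +6 127 343 mm⁴
Total I = 9 096 443 mm⁴.

I_x ≈ 9.10 × 10⁶ mm⁴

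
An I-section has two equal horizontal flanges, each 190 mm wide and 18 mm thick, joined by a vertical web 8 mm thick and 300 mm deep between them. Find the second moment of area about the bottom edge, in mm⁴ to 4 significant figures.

Split into non-overlapping primitives; take the origin at the lower-left of the bounding box.
Bottom flange: 190 × 18, A = 3 420 mm², y = 9 mm, Ī = 92 340 mm⁴.
Web: 8 × 300, A = 2 400 mm², y = 168 mm, Ī = 18 000 000 mm⁴.
Top flange: 190 × 18, A = 3 420 mm², y = 327 mm, Ī = 92 340 mm⁴.
Transfer each piece to the base of the section using Ī + A·d² with d = y − 0:
  bottom flange: d = 9 mm → contributes +369 360 mm⁴
  web: d = 168 mm → contributes +85 737 600 mm⁴
  top flange: d = 327 mm → contributes +365 789 520 mm⁴
Total I = 451 896 480 mm⁴.

I_base ≈ 4.519 × 10⁸ mm⁴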